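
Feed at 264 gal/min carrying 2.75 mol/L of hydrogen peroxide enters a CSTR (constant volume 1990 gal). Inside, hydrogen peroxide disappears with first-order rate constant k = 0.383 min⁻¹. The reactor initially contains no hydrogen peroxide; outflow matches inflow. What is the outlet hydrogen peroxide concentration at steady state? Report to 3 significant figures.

0.707 mol/L

Species balance: V dC/dt = Q C_in − Q C − k V C.
Steady state (dC/dt = 0): C_ss = Q C_in/(Q + kV) = C_in/(1 + kV/Q).
C_ss = 264·2.75/(264 + 0.383·1990) = 726.00/1026.2 = 0.70749 mol/L.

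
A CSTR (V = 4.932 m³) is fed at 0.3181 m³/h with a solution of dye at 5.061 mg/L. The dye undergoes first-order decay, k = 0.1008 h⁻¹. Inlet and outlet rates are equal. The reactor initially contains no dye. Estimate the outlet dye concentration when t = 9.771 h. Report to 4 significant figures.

1.582 mg/L

Species balance: V dC/dt = Q C_in − Q C − k V C.
dC/dt = (Q/V) C_in − (Q/V + k) C; effective rate a = Q/V + k = 0.0644972 + 0.1008 = 0.165297 h⁻¹.
C_ss = Q C_in/(Q + kV) = 1.97475 mg/L; C(t) = C_ss + (C₀ − C_ss) e^(−a t).
C(9.771) = 1.97475 + (-1.97475)·e^(−0.165297·9.771) = 1.97475 + (-1.97475)·0.198867 = 1.58204 mg/L.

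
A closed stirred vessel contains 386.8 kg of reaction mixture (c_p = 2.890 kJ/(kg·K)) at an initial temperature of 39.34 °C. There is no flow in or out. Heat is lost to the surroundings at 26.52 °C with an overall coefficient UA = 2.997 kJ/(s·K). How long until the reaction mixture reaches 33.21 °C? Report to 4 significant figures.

First-law balance (no shaft work): M c_p dT/dt = −UA(T − T_amb).
τ = M c_p/UA = 372.990 s; T_ss = T_amb = 26.5200 °C.
T(t) = T_ss + (T₀ − T_ss)e^(−t/τ); set T = 33.21:
t = −τ ln[(T − T_ss)/(T₀ − T_ss)] = −372.990 · ln(0.521841) = 242.590 s.

242.6 s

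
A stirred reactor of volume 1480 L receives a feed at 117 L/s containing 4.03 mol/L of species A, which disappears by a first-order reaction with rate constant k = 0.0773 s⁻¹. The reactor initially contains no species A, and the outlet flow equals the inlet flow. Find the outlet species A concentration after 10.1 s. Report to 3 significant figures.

1.62 mol/L

Species balance: V dC/dt = Q C_in − Q C − k V C.
dC/dt = (Q/V) C_in − (Q/V + k) C; effective rate a = Q/V + k = 0.079054 + 0.0773 = 0.15635 s⁻¹.
C_ss = Q C_in/(Q + kV) = 2.0376 mol/L; C(t) = C_ss + (C₀ − C_ss) e^(−a t).
C(10.1) = 2.0376 + (-2.0376)·e^(−0.15635·10.1) = 2.0376 + (-2.0376)·0.20614 = 1.6176 mol/L.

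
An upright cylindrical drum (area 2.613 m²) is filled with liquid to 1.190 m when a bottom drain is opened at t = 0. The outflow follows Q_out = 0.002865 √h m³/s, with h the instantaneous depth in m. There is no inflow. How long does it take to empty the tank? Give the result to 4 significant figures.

1990 s

Accumulation of liquid (constant cross-section A): A dh/dt = −0.002865 √h.
∫ h^(−1/2) dh = −(0.002865/A) ∫ dt, giving 2√h = 2√h₀ − (0.002865/A) t.
Tank is empty when √h = 0: t_empty = 2A√h₀/0.002865.
t_empty = 2·2.613·√1.190/0.002865 = 5.22600·1.09087/0.002865 = 1989.84 s.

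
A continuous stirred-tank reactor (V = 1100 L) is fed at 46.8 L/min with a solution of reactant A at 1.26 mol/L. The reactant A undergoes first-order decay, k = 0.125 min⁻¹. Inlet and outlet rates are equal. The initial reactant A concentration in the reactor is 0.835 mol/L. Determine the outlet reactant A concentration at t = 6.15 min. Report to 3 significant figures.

0.504 mol/L

Species balance: V dC/dt = Q C_in − Q C − k V C.
This is linear with rate a = Q/V + k = 0.16755 min⁻¹.
C_ss = Q C_in/(Q + kV) = 0.31996 mol/L; C(t) = C_ss + (C₀ − C_ss) e^(−a t).
C(6.15) = 0.31996 + (0.51504)·e^(−0.16755·6.15) = 0.31996 + (0.51504)·0.35686 = 0.50376 mol/L.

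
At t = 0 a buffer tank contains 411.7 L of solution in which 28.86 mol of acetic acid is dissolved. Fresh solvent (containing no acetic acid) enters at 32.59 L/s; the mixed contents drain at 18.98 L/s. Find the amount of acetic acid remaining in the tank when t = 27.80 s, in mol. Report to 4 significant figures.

Let m(t) be the amount of acetic acid. Volume: V(t) = V₀ + (Q_in − Q_out) t = 411.7 + 13.6100 t; V(27.80) = 790.058 L.
Species balance (pure solvent in): dm/dt = −Q_out · m/V(t).
dm/m = −Q_out dt/(V₀ + 13.6100 t); integrating gives ln(m/m₀) = −(Q_out/(Q_in−Q_out)) ln(V/V₀).
m = m₀ (V₀/V)^(Q_out/(Q_in−Q_out)) = 28.86 × (411.7/790.058)^(1.39456) = 11.6286 mol.

11.63 mol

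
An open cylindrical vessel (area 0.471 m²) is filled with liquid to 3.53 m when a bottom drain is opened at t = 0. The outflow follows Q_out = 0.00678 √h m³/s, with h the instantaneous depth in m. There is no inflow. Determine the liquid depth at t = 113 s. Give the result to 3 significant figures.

A dh/dt = −Q_out = −0.00678 √h.
∫ h^(−1/2) dh = −(0.00678/A) ∫ dt, giving 2√h = 2√h₀ − (0.00678/A) t.
√h = √3.53 − 0.00678·113/(2·0.471) = 1.8788 − 0.81331 = 1.0655.
h = 1.0655² = 1.1353 m.

1.14 m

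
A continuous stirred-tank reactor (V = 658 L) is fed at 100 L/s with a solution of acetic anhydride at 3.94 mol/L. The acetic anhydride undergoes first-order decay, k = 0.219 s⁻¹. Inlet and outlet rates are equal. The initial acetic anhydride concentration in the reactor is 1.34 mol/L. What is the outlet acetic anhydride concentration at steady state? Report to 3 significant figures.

1.61 mol/L

Accumulation = in − out − consumed: V dC/dt = Q C_in − Q C − k V C.
At steady state: 0 = Q C_in − (Q + kV) C_ss, so C_ss = Q C_in/(Q + kV).
C_ss = 100·3.94/(100 + 0.219·658) = 394.00/244.10 = 1.6141 mol/L.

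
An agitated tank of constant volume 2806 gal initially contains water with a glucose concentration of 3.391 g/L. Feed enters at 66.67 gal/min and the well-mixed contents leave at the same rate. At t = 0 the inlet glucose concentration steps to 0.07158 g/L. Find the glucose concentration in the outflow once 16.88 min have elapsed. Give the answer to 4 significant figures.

Mass balance on the solute (V constant): V dC/dt = Q(C_in − C).
Time constant τ = V/Q = 2806/66.67 = 42.0879 min.
Solution: C(t) = C_in + (C₀ − C_in) e^(−t/τ).
C(16.88) = 0.07158 + (3.391 − 0.07158)·e^(−16.88/42.0879) = 0.07158 + (3.31942)·0.669606 = 2.29428 g/L.

2.294 g/L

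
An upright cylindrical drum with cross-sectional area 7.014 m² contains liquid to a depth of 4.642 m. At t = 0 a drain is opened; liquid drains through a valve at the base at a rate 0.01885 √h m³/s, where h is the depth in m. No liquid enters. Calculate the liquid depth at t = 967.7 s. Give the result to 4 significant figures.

With no inflow, A dh/dt = −0.01885 √h.
This is separable: 2 d(√h)/dt = −0.01885/A, so √h = √h₀ − (0.01885/(2A)) t.
√h = √4.642 − 0.01885·967.7/(2·7.014) = 2.15453 − 1.30034 = 0.854192.
h = 0.854192² = 0.729644 m.

0.7296 m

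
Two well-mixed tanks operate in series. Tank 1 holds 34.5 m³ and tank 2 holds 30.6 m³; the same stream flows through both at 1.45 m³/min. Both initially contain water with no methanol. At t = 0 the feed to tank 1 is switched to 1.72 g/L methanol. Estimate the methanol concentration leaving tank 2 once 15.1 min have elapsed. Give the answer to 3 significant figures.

0.252 g/L

Species balance on tank i: dCᵢ/dt = (Cᵢ₋₁ − Cᵢ)/τᵢ with τᵢ = Vᵢ/Q.
τ₁ = 34.5/1.45 = 23.793 min; τ₂ = 30.6/1.45 = 21.103 min.
Solving the cascade with C₁(0)=C₂(0)=0 gives C₂(t) = C_in[1 − (τ₁ e^(−t/τ₁) − τ₂ e^(−t/τ₂))/(τ₁ − τ₂)].
At t = 15.1: e^(−t/τ₁) = 0.53013, e^(−t/τ₂) = 0.48894.
C₂ = 1.72·[1 − (23.793·0.53013 − 21.103·0.48894)/(2.6897)] = 1.72·0.14668 = 0.25229 g/L.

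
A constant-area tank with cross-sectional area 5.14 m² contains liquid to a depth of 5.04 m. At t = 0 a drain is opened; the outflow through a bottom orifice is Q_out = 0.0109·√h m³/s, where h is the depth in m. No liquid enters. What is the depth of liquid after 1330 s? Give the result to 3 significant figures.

0.697 m

A dh/dt = −Q_out = −0.0109 √h.
∫ h^(−1/2) dh = −(0.0109/A) ∫ dt, giving 2√h = 2√h₀ − (0.0109/A) t.
√h = √5.04 − 0.0109·1330/(2·5.14) = 2.2450 − 1.4102 = 0.83478.
h = 0.83478² = 0.69686 m.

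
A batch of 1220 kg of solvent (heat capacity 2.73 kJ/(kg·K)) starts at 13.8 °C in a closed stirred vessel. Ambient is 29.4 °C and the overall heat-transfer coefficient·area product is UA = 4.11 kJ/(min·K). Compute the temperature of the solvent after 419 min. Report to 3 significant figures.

20.1 °C

Lumped-capacitance energy balance: M c_p dT/dt = UA(T_amb − T).
dT/dt = (T_ss − T)/τ with T_ss = T_amb = 29.400 °C, τ = M c_p/UA = 1220·2.73/4.11 = 810.36 min.
T approaches T_ss exponentially: T(t) = T_ss + (T₀ − T_ss) e^(−t/τ).
T(419) = 29.400 + (-15.600)·0.59628 = 20.098 °C.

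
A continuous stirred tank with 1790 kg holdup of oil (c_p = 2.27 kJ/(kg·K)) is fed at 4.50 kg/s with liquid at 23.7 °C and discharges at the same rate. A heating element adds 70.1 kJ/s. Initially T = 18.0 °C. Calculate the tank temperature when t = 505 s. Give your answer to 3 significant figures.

Energy balance: M c_p dT/dt = ṁ c_p (T_in − T) + 70.1.
τ = M/ṁ = 397.78 s; T_ss = T_in + Q̇/(ṁ c_p) = 23.7 + 70.1/(4.50·2.27) = 30.562 °C.
Solution: T(t) = T_ss + (T₀ − T_ss) e^(−t/τ).
T(505) = 30.562 + (-12.562)·e^(−505/397.78) = 30.562 + (-12.562)·0.28096 = 27.033 °C.

27.0 °C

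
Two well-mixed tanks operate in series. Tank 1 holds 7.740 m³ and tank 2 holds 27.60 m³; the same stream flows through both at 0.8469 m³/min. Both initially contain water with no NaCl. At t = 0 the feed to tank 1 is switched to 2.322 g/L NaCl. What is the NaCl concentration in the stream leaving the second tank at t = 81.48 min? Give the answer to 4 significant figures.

Species balance on tank i: dCᵢ/dt = (Cᵢ₋₁ − Cᵢ)/τᵢ with τᵢ = Vᵢ/Q.
τ₁ = 7.740/0.8469 = 9.13921 min; τ₂ = 27.60/0.8469 = 32.5894 min.
Solving the cascade with C₁(0)=C₂(0)=0 gives C₂(t) = C_in[1 − (τ₁ e^(−t/τ₁) − τ₂ e^(−t/τ₂))/(τ₁ − τ₂)].
At t = 81.48: e^(−t/τ₁) = 0.000134301, e^(−t/τ₂) = 0.0820689.
C₂ = 2.322·[1 − (9.13921·0.000134301 − 32.5894·0.0820689)/(-23.4502)] = 2.322·0.885999 = 2.05729 g/L.

2.057 g/L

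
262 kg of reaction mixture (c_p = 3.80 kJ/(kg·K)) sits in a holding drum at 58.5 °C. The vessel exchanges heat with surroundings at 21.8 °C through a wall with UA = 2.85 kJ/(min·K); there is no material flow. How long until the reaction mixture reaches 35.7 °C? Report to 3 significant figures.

339 min

Lumped-capacitance energy balance: M c_p dT/dt = UA(T_amb − T).
τ = M c_p/UA = 349.33 min; T_ss = T_amb = 21.800 °C.
T(t) = T_ss + (T₀ − T_ss)e^(−t/τ); set T = 35.7:
t = −τ ln[(T − T_ss)/(T₀ − T_ss)] = −349.33 · ln(0.37875) = 339.16 min.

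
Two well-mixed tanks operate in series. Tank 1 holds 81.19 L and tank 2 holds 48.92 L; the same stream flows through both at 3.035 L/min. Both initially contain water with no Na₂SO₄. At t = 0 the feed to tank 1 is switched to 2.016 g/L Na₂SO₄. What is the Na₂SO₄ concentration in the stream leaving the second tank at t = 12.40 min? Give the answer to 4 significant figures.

0.2413 g/L

Species balance on tank i: dCᵢ/dt = (Cᵢ₋₁ − Cᵢ)/τᵢ with τᵢ = Vᵢ/Q.
τ₁ = 81.19/3.035 = 26.7512 min; τ₂ = 48.92/3.035 = 16.1186 min.
Tank 1: C₁ = C_in(1 − e^(−t/τ₁)). Tank 2 (τ₁ ≠ τ₂): C₂ = C_in[1 − (τ₁ e^(−t/τ₁) − τ₂ e^(−t/τ₂))/(τ₁ − τ₂)].
At t = 12.40: e^(−t/τ₁) = 0.629059, e^(−t/τ₂) = 0.463339.
C₂ = 2.016·[1 − (26.7512·0.629059 − 16.1186·0.463339)/(10.6326)] = 2.016·0.119716 = 0.241347 g/L.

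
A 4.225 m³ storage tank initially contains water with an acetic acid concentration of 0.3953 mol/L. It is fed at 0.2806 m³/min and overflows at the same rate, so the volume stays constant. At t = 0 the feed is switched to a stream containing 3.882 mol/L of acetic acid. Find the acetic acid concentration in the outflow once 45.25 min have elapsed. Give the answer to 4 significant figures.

Unsteady species balance (constant V, well mixed): V dC/dt = Q(C_in − C).
Time constant τ = V/Q = 4.225/0.2806 = 15.0570 min.
This is linear first-order; C(t) = C_in + (C₀ − C_in) e^(−t/τ).
C(45.25) = 3.882 + (0.3953 − 3.882)·e^(−45.25/15.0570) = 3.882 + (-3.48670)·0.0495267 = 3.70932 mol/L.

3.709 mol/L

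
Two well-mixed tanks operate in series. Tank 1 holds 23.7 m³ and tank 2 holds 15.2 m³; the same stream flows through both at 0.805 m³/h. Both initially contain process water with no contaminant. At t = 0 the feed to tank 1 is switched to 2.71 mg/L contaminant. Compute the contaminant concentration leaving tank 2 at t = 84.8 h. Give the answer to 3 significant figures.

2.34 mg/L

Species balance on tank i: dCᵢ/dt = (Cᵢ₋₁ − Cᵢ)/τᵢ with τᵢ = Vᵢ/Q.
τ₁ = 23.7/0.805 = 29.441 h; τ₂ = 15.2/0.805 = 18.882 h.
Solving the cascade with C₁(0)=C₂(0)=0 gives C₂(t) = C_in[1 − (τ₁ e^(−t/τ₁) − τ₂ e^(−t/τ₂))/(τ₁ − τ₂)].
At t = 84.8: e^(−t/τ₁) = 0.056116, e^(−t/τ₂) = 0.011209.
C₂ = 2.71·[1 − (29.441·0.056116 − 18.882·0.011209)/(10.559)] = 2.71·0.86358 = 2.3403 mg/L.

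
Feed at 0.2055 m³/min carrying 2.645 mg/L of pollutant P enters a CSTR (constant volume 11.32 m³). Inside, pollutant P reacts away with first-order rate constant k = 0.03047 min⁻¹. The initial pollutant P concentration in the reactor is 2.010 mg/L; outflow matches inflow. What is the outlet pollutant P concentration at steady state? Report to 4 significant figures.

0.9875 mg/L

Species balance: V dC/dt = Q C_in − Q C − k V C.
Steady state (dC/dt = 0): C_ss = Q C_in/(Q + kV) = C_in/(1 + kV/Q).
C_ss = 0.2055·2.645/(0.2055 + 0.03047·11.32) = 0.543547/0.550420 = 0.987513 mg/L.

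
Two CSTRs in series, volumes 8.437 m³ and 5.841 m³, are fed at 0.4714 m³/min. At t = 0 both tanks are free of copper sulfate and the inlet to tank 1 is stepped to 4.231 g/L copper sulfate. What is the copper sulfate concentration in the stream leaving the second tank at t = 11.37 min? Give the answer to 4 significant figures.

Time constants: τᵢ = Vᵢ/Q for each well-mixed tank.
τ₁ = 8.437/0.4714 = 17.8978 min; τ₂ = 5.841/0.4714 = 12.3908 min.
Solving the cascade with C₁(0)=C₂(0)=0 gives C₂(t) = C_in[1 − (τ₁ e^(−t/τ₁) − τ₂ e^(−t/τ₂))/(τ₁ − τ₂)].
At t = 11.37: e^(−t/τ₁) = 0.529790, e^(−t/τ₂) = 0.399469.
C₂ = 4.231·[1 − (17.8978·0.529790 − 12.3908·0.399469)/(5.50700)] = 4.231·0.176988 = 0.748838 g/L.

0.7488 g/L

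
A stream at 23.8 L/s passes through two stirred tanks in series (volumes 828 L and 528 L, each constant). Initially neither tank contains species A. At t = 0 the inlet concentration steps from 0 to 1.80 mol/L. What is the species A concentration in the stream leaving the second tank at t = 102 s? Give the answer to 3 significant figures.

1.57 mol/L

Species balance on tank i: dCᵢ/dt = (Cᵢ₋₁ − Cᵢ)/τᵢ with τᵢ = Vᵢ/Q.
τ₁ = 828/23.8 = 34.790 s; τ₂ = 528/23.8 = 22.185 s.
Solving the cascade with C₁(0)=C₂(0)=0 gives C₂(t) = C_in[1 − (τ₁ e^(−t/τ₁) − τ₂ e^(−t/τ₂))/(τ₁ − τ₂)].
At t = 102: e^(−t/τ₁) = 0.053297, e^(−t/τ₂) = 0.010075.
C₂ = 1.80·[1 − (34.790·0.053297 − 22.185·0.010075)/(12.605)] = 1.80·0.87063 = 1.5671 mol/L.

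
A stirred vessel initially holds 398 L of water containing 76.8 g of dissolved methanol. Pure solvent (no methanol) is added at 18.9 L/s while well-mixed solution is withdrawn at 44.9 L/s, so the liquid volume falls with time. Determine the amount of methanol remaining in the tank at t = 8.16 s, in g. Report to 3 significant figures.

20.6 g

Total volume: dV/dt = Q_in − Q_out = -26.000 L/s, so V(t) = 398 − 26.000 t and V(8.16) = 185.84 L.
No methanol enters, so dm/dt = −Q_out · (m/V).
dm/m = −Q_out dt/(V₀ − 26.000 t); integrating gives ln(m/m₀) = −(Q_out/(Q_in−Q_out)) ln(V/V₀).
m = m₀ (V₀/V)^(Q_out/(Q_in−Q_out)) = 76.8 × (398/185.84)^(-1.7269) = 20.615 g.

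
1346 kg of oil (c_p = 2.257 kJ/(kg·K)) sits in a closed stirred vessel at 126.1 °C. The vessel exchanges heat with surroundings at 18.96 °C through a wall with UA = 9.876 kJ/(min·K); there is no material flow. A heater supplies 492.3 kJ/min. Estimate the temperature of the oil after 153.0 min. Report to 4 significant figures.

M c_p dT/dt = −UA(T − T_amb) + Q̇.
dT/dt = (T_ss − T)/τ with T_ss = T_amb + Q̇/UA = 18.96 + 492.3/9.876 = 68.8081 °C, τ = M c_p/UA = 1346·2.257/9.876 = 307.607 min.
T approaches T_ss exponentially: T(t) = T_ss + (T₀ − T_ss) e^(−t/τ).
T(153.0) = 68.8081 + (57.2919)·0.608117 = 103.648 °C.

103.6 °C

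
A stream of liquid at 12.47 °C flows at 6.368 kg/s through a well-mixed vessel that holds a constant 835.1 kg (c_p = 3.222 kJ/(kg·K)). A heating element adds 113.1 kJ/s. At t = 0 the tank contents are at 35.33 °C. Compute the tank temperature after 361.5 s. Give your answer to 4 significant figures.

19.08 °C

First-law balance (no shaft work): M c_p dT/dt = ṁ c_p (T_in − T) + 113.1.
Rearrange: dT/dt = (T_ss − T)/τ with τ = M/ṁ = 131.140 s and T_ss = T_in + Q̇/(ṁ c_p) = 17.9823 °C.
Solution: T(t) = T_ss + (T₀ − T_ss) e^(−t/τ).
T(361.5) = 17.9823 + (17.3477)·e^(−361.5/131.140) = 17.9823 + (17.3477)·0.0635077 = 19.0840 °C.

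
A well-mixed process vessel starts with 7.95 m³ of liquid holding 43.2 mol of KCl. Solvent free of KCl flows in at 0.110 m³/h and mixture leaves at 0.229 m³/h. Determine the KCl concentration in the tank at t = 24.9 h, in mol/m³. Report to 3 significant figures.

Total volume: dV/dt = Q_in − Q_out = -0.11900 m³/h, so V(t) = 7.95 − 0.11900 t and V(24.9) = 4.9869 m³.
Species balance (pure solvent in): dm/dt = −Q_out · m/V(t).
dm/m = −Q_out dt/(V₀ − 0.11900 t); integrating gives ln(m/m₀) = −(Q_out/(Q_in−Q_out)) ln(V/V₀).
m = m₀ (V₀/V)^(Q_out/(Q_in−Q_out)) = 43.2 × (7.95/4.9869)^(-1.9244) = 17.609 mol.
C = m/V = 17.609/4.9869 = 3.5310 mol/m³.

3.53 mol/m³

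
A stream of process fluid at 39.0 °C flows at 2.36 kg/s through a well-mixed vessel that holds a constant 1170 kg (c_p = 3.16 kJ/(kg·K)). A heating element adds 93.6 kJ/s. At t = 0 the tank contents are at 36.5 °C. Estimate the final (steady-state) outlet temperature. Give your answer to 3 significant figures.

First-law balance (no shaft work): M c_p dT/dt = ṁ c_p (T_in − T) + 93.6.
At steady state dT/dt = 0 ⇒ T_ss = T_in + Q̇/(ṁ c_p) = 39.0 + 93.6/(2.36·3.16) = 51.551 °C.

51.6 °C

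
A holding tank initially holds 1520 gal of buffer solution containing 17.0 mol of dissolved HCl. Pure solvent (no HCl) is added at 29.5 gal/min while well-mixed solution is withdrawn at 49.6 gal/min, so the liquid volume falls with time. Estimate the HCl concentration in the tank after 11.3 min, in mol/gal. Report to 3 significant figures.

Let m(t) be the amount of HCl. Volume: V(t) = V₀ + (Q_in − Q_out) t = 1520 − 20.100 t; V(11.3) = 1292.9 gal.
Solute balance: dm/dt = 0 − Q_out C = −Q_out m/V(t).
Separate: dm/m = −Q_out dt/V(t) ⇒ ln(m/m₀) = −(Q_out/(Q_in−Q_out)) ln(V/V₀).
m = m₀ (V₀/V)^(Q_out/(Q_in−Q_out)) = 17.0 × (1520/1292.9)^(-2.4677) = 11.403 mol.
C = m/V = 11.403/1292.9 = 0.0088195 mol/gal.

0.00882 mol/gal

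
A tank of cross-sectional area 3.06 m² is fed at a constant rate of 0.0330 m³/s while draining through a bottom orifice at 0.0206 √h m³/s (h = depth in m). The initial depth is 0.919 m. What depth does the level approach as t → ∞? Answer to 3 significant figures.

Level balance: A dh/dt = 0.0330 − 0.0206 √h. Setting dh/dt = 0:
Q_in = 0.0206 √h_ss ⇒ √h_ss = 0.0330/0.0206 = 1.6019.
h_ss = 1.6019² = 2.5662 m. (Since h₀ = 0.919 m < h_ss, the level will rise toward this value.)

2.57 m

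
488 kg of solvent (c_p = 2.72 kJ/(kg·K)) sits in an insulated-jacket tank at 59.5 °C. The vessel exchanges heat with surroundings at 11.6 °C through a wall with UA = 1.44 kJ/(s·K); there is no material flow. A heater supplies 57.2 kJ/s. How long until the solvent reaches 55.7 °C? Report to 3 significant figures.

Unsteady energy balance on the tank contents: M c_p dT/dt = −UA(T − T_amb) + Q̇.
τ = M c_p/UA = 921.78 s; T_ss = T_amb + Q̇/UA = 11.6 + 57.2/1.44 = 51.322 °C.
T(t) = T_ss + (T₀ − T_ss)e^(−t/τ); set T = 55.7:
t = −τ ln[(T − T_ss)/(T₀ − T_ss)] = −921.78 · ln(0.53533) = 576.00 s.

576 s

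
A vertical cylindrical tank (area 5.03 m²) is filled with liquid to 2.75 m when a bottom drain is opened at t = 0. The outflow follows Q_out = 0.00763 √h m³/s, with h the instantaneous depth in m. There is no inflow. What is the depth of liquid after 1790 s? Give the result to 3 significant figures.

With no inflow, A dh/dt = −0.00763 √h.
∫ h^(−1/2) dh = −(0.00763/A) ∫ dt, giving 2√h = 2√h₀ − (0.00763/A) t.
√h = √2.75 − 0.00763·1790/(2·5.03) = 1.6583 − 1.3576 = 0.30069.
h = 0.30069² = 0.090413 m.

0.0904 m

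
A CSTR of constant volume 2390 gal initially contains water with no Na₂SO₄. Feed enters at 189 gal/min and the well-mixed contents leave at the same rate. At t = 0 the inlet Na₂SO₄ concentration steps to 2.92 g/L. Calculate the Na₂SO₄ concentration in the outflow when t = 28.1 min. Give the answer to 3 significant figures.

2.60 g/L

Transient balance on the dissolved component: V dC/dt = Q(C_in − C).
Rewrite as dC/dt + C/τ = C_in/τ, τ = V/Q = 12.646 min.
This is linear first-order; C(t) = C_in + (C₀ − C_in) e^(−t/τ).
C(28.1) = 2.92 + (0 − 2.92)·e^(−28.1/12.646) = 2.92 + (-2.9200)·0.10838 = 2.6035 g/L.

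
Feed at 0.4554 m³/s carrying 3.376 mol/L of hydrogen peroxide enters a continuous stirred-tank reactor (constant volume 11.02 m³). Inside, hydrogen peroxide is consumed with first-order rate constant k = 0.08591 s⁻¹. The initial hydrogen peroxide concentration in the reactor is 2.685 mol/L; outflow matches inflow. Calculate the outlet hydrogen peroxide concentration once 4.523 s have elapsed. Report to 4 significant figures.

Species balance: V dC/dt = Q C_in − Q C − k V C.
dC/dt = (Q/V) C_in − (Q/V + k) C; effective rate a = Q/V + k = 0.0413249 + 0.08591 = 0.127235 s⁻¹.
C_ss = Q C_in/(Q + kV) = 1.09650 mol/L; C(t) = C_ss + (C₀ − C_ss) e^(−a t).
C(4.523) = 1.09650 + (1.58850)·e^(−0.127235·4.523) = 1.09650 + (1.58850)·0.562433 = 1.98992 mol/L.

1.990 mol/L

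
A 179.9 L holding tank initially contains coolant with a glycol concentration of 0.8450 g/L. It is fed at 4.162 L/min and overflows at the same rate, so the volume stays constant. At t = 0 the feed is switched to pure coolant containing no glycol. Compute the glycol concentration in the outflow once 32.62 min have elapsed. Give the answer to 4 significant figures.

Transient balance on the dissolved component: V dC/dt = Q(C_in − C).
Time constant τ = V/Q = 179.9/4.162 = 43.2244 min.
C approaches C_in exponentially: C(t) = C_in + (C₀ − C_in) e^(−t/τ).
C(32.62) = 0 + (0.8450 − 0)·e^(−32.62/43.2244) = 0 + (0.845000)·0.470168 = 0.397292 g/L.

0.3973 g/L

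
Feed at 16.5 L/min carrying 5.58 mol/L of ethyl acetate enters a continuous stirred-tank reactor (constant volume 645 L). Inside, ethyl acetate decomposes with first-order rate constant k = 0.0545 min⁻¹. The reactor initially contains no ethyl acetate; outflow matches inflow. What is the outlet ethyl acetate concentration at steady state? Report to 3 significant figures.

Species balance: V dC/dt = Q C_in − Q C − k V C.
At steady state: 0 = Q C_in − (Q + kV) C_ss, so C_ss = Q C_in/(Q + kV).
C_ss = 16.5·5.58/(16.5 + 0.0545·645) = 92.070/51.653 = 1.7825 mol/L.

1.78 mol/L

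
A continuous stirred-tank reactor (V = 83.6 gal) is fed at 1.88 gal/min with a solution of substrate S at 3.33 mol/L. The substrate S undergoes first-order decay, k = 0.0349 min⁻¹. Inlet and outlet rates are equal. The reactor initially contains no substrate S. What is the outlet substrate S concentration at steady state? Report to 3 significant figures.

V dC/dt = Q(C_in − C) − k V C.
At steady state: 0 = Q C_in − (Q + kV) C_ss, so C_ss = Q C_in/(Q + kV).
C_ss = 1.88·3.33/(1.88 + 0.0349·83.6) = 6.2604/4.7976 = 1.3049 mol/L.

1.30 mol/L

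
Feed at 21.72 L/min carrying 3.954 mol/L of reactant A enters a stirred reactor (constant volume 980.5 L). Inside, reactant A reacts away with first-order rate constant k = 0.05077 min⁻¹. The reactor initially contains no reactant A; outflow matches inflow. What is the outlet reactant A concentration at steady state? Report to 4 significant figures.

1.201 mol/L

V dC/dt = Q(C_in − C) − k V C.
At steady state: 0 = Q C_in − (Q + kV) C_ss, so C_ss = Q C_in/(Q + kV).
C_ss = 21.72·3.954/(21.72 + 0.05077·980.5) = 85.8809/71.5000 = 1.20113 mol/L.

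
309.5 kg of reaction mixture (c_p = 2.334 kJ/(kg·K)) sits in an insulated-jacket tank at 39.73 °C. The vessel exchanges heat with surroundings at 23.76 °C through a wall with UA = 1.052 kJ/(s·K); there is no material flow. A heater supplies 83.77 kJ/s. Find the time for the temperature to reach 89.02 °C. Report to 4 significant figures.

1022 s

Heat balance on the well-mixed liquid: M c_p dT/dt = −UA(T − T_amb) + Q̇.
τ = M c_p/UA = 686.666 s; T_ss = T_amb + Q̇/UA = 23.76 + 83.77/1.052 = 103.389 °C.
T(t) = T_ss + (T₀ − T_ss)e^(−t/τ); set T = 89.02:
t = −τ ln[(T − T_ss)/(T₀ − T_ss)] = −686.666 · ln(0.225722) = 1022.07 s.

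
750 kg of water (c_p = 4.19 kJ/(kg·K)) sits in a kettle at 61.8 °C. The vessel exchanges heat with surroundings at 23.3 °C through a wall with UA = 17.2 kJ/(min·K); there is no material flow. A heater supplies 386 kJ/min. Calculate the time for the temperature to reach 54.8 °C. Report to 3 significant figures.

105 min

Lumped-capacitance energy balance: M c_p dT/dt = UA(T_amb − T) + Q̇.
τ = M c_p/UA = 182.70 min; T_ss = T_amb + Q̇/UA = 23.3 + 386/17.2 = 45.742 °C.
T(t) = T_ss + (T₀ − T_ss)e^(−t/τ); set T = 54.8:
t = −τ ln[(T − T_ss)/(T₀ − T_ss)] = −182.70 · ln(0.56408) = 104.61 min.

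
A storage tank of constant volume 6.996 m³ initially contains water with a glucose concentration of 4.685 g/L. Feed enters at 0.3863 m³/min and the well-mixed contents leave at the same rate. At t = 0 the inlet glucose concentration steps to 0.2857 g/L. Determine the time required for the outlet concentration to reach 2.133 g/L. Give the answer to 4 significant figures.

Species balance on the tank: V dC/dt = Q(C_in − C), so τ = V/Q = 18.1103 min.
C(t) = C_in + (C₀ − C_in) e^(−t/τ). Set C = 2.133 and solve for t:
e^(−t/τ) = (C − C_in)/(C₀ − C_in) = (2.133 − 0.2857)/(4.685 − 0.2857) = 0.419908
t = −τ ln(…) = 18.1103 × 0.867720 = 15.7147 min.

15.71 min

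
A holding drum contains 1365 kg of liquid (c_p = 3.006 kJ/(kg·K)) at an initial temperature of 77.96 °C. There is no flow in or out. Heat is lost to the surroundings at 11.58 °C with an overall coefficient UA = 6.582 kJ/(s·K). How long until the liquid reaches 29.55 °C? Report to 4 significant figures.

814.6 s

Lumped-capacitance energy balance: M c_p dT/dt = UA(T_amb − T).
τ = M c_p/UA = 623.396 s; T_ss = T_amb = 11.5800 °C.
T(t) = T_ss + (T₀ − T_ss)e^(−t/τ); set T = 29.55:
t = −τ ln[(T − T_ss)/(T₀ − T_ss)] = −623.396 · ln(0.270714) = 814.586 s.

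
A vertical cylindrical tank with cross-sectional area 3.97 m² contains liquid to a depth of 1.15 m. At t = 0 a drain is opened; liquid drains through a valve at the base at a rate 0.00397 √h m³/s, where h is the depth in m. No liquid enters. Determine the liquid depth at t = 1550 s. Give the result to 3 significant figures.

0.0884 m

A dh/dt = −Q_out = −0.00397 √h.
Separate and integrate: 2(√h − √h₀) = −(0.00397/A) t.
√h = √1.15 − 0.00397·1550/(2·3.97) = 1.0724 − 0.77500 = 0.29738.
h = 0.29738² = 0.088435 m.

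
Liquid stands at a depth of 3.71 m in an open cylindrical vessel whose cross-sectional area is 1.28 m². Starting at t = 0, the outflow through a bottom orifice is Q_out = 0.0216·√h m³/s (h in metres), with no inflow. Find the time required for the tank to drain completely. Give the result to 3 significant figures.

228 s

Accumulation of liquid (constant cross-section A): A dh/dt = −0.0216 √h.
This is separable: 2 d(√h)/dt = −0.0216/A, so √h = √h₀ − (0.0216/(2A)) t.
Tank is empty when √h = 0: t_empty = 2A√h₀/0.0216.
t_empty = 2·1.28·√3.71/0.0216 = 2.5600·1.9261/0.0216 = 228.28 s.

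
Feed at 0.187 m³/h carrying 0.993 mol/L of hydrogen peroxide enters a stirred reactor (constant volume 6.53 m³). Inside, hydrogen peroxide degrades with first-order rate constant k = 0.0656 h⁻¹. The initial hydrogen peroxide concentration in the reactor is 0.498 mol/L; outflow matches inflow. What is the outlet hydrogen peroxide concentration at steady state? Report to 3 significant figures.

0.302 mol/L

V dC/dt = Q(C_in − C) − k V C.
Steady state (dC/dt = 0): C_ss = Q C_in/(Q + kV) = C_in/(1 + kV/Q).
C_ss = 0.187·0.993/(0.187 + 0.0656·6.53) = 0.18569/0.61537 = 0.30176 mol/L.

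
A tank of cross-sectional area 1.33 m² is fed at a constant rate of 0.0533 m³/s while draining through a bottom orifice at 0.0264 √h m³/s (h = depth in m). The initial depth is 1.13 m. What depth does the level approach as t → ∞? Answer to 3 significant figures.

4.08 m

Level balance: A dh/dt = 0.0533 − 0.0264 √h. Setting dh/dt = 0:
Q_in = 0.0264 √h_ss ⇒ √h_ss = 0.0533/0.0264 = 2.0189.
h_ss = 2.0189² = 4.0761 m. (Since h₀ = 1.13 m < h_ss, the level will rise toward this value.)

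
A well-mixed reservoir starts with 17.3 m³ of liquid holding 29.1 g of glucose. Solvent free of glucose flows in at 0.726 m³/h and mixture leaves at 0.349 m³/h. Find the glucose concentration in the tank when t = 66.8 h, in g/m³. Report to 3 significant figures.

0.298 g/m³

Let m(t) be the amount of glucose. Volume: V(t) = V₀ + (Q_in − Q_out) t = 17.3 + 0.37700 t; V(66.8) = 42.484 m³.
No glucose enters, so dm/dt = −Q_out · (m/V).
dm/m = −Q_out dt/(V₀ + 0.37700 t); integrating gives ln(m/m₀) = −(Q_out/(Q_in−Q_out)) ln(V/V₀).
m = m₀ (V₀/V)^(Q_out/(Q_in−Q_out)) = 29.1 × (17.3/42.484)^(0.92573) = 12.668 g.
C = m/V = 12.668/42.484 = 0.29818 g/m³.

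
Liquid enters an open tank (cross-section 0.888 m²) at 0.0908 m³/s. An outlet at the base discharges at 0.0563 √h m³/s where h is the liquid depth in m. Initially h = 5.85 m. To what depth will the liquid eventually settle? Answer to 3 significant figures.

Unsteady balance on liquid volume: A dh/dt = Q_in − 0.0563 √h. At steady state dh/dt = 0:
Q_in = 0.0563 √h_ss ⇒ √h_ss = 0.0908/0.0563 = 1.6128.
h_ss = 1.6128² = 2.6011 m. (Since h₀ = 5.85 m > h_ss, the level will fall toward this value.)

2.60 m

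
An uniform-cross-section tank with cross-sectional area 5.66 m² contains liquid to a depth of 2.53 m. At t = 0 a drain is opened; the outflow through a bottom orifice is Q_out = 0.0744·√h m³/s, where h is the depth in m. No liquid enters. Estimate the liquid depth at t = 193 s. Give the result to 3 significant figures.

Volume balance on the tank: A dh/dt = −0.0744 √h.
Separate and integrate: 2(√h − √h₀) = −(0.0744/A) t.
√h = √2.53 − 0.0744·193/(2·5.66) = 1.5906 − 1.2685 = 0.32212.
h = 0.32212² = 0.10376 m.

0.104 m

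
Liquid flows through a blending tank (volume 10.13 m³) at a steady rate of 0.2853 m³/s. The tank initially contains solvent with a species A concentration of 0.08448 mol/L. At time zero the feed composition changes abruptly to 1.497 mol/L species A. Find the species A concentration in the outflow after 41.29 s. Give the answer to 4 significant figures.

1.055 mol/L

Transient balance on the dissolved component: V dC/dt = Q(C_in − C).
So dC/dt = (C_in − C)/τ with τ = V/Q = 10.13/0.2853 = 35.5065 s.
This is linear first-order; C(t) = C_in + (C₀ − C_in) e^(−t/τ).
C(41.29) = 1.497 + (0.08448 − 1.497)·e^(−41.29/35.5065) = 1.497 + (-1.41252)·0.312583 = 1.05547 mol/L.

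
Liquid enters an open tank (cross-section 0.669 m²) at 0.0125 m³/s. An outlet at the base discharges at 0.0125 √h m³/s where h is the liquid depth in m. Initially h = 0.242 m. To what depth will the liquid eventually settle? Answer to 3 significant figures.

Mass balance (ρ constant): A dh/dt = Q_in − 0.0125 √h. At steady state dh/dt = 0:
Q_in = 0.0125 √h_ss ⇒ √h_ss = 0.0125/0.0125 = 1.0000.
h_ss = 1.0000² = 1.0000 m. (Since h₀ = 0.242 m < h_ss, the level will rise toward this value.)

1.00 m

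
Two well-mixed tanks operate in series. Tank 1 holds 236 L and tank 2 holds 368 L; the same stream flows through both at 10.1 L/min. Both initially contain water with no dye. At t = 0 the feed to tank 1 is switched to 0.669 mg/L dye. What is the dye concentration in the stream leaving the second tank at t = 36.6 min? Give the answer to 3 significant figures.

0.236 mg/L

Each tank obeys Vᵢ dCᵢ/dt = Q(Cᵢ₋₁ − Cᵢ), so τᵢ = Vᵢ/Q.
τ₁ = 236/10.1 = 23.366 min; τ₂ = 368/10.1 = 36.436 min.
Solving the cascade with C₁(0)=C₂(0)=0 gives C₂(t) = C_in[1 − (τ₁ e^(−t/τ₁) − τ₂ e^(−t/τ₂))/(τ₁ − τ₂)].
At t = 36.6: e^(−t/τ₁) = 0.20880, e^(−t/τ₂) = 0.36622.
C₂ = 0.669·[1 − (23.366·0.20880 − 36.436·0.36622)/(-13.069)] = 0.669·0.35233 = 0.23571 mg/L.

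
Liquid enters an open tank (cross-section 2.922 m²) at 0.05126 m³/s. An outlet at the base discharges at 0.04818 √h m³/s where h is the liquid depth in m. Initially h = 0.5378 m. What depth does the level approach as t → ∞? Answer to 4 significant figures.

1.132 m

A dh/dt = Q_in − 0.04818 √h. Steady state requires inflow = outflow:
Q_in = 0.04818 √h_ss ⇒ √h_ss = 0.05126/0.04818 = 1.06393.
h_ss = 1.06393² = 1.13194 m. (Since h₀ = 0.5378 m < h_ss, the level will rise toward this value.)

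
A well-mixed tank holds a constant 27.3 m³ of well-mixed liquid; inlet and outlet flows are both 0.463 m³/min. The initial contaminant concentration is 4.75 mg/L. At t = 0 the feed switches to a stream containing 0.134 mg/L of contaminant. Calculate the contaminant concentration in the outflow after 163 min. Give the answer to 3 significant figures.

Transient balance on the dissolved component: V dC/dt = Q(C_in − C).
Rewrite as dC/dt + C/τ = C_in/τ, τ = V/Q = 58.963 min.
Solution: C(t) = C_in + (C₀ − C_in) e^(−t/τ).
C(163) = 0.134 + (4.75 − 0.134)·e^(−163/58.963) = 0.134 + (4.6160)·0.063012 = 0.42486 mg/L.

0.425 mg/L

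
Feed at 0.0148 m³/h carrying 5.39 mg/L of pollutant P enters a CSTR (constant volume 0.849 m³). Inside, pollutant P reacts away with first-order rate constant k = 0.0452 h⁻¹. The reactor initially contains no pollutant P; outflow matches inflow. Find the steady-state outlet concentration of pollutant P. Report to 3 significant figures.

Accumulation = in − out − consumed: V dC/dt = Q C_in − Q C − k V C.
At steady state: 0 = Q C_in − (Q + kV) C_ss, so C_ss = Q C_in/(Q + kV).
C_ss = 0.0148·5.39/(0.0148 + 0.0452·0.849) = 0.079772/0.053175 = 1.5002 mg/L.

1.50 mg/L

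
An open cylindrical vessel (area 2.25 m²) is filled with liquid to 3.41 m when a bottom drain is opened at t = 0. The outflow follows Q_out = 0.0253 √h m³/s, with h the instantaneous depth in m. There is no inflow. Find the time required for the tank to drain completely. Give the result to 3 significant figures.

328 s

With no inflow, A dh/dt = −0.0253 √h.
This is separable: 2 d(√h)/dt = −0.0253/A, so √h = √h₀ − (0.0253/(2A)) t.
Tank is empty when √h = 0: t_empty = 2A√h₀/0.0253.
t_empty = 2·2.25·√3.41/0.0253 = 4.5000·1.8466/0.0253 = 328.45 s.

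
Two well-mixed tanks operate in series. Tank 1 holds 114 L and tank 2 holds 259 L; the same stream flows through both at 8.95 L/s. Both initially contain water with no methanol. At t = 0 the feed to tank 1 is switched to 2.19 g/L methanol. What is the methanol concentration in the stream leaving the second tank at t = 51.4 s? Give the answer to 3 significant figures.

1.56 g/L

Each tank obeys Vᵢ dCᵢ/dt = Q(Cᵢ₋₁ − Cᵢ), so τᵢ = Vᵢ/Q.
τ₁ = 114/8.95 = 12.737 s; τ₂ = 259/8.95 = 28.939 s.
Solving the cascade with C₁(0)=C₂(0)=0 gives C₂(t) = C_in[1 − (τ₁ e^(−t/τ₁) − τ₂ e^(−t/τ₂))/(τ₁ − τ₂)].
At t = 51.4: e^(−t/τ₁) = 0.017679, e^(−t/τ₂) = 0.16928.
C₂ = 2.19·[1 − (12.737·0.017679 − 28.939·0.16928)/(-16.201)] = 2.19·0.71152 = 1.5582 g/L.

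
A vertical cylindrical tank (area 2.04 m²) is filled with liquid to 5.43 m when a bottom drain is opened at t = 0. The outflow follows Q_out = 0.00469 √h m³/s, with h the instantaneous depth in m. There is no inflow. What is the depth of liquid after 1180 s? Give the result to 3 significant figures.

0.948 m

A dh/dt = −Q_out = −0.00469 √h.
∫ h^(−1/2) dh = −(0.00469/A) ∫ dt, giving 2√h = 2√h₀ − (0.00469/A) t.
√h = √5.43 − 0.00469·1180/(2·2.04) = 2.3302 − 1.3564 = 0.97381.
h = 0.97381² = 0.94831 m.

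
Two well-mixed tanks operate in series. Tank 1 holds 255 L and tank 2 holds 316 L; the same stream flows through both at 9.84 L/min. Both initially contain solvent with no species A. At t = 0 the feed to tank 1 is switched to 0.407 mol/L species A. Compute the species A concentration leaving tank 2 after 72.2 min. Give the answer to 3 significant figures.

Each tank obeys Vᵢ dCᵢ/dt = Q(Cᵢ₋₁ − Cᵢ), so τᵢ = Vᵢ/Q.
τ₁ = 255/9.84 = 25.915 min; τ₂ = 316/9.84 = 32.114 min.
Tank 1: C₁ = C_in(1 − e^(−t/τ₁)). Tank 2 (τ₁ ≠ τ₂): C₂ = C_in[1 − (τ₁ e^(−t/τ₁) − τ₂ e^(−t/τ₂))/(τ₁ − τ₂)].
At t = 72.2: e^(−t/τ₁) = 0.061663, e^(−t/τ₂) = 0.10558.
C₂ = 0.407·[1 − (25.915·0.061663 − 32.114·0.10558)/(-6.1992)] = 0.407·0.71081 = 0.28930 mol/L.

0.289 mol/L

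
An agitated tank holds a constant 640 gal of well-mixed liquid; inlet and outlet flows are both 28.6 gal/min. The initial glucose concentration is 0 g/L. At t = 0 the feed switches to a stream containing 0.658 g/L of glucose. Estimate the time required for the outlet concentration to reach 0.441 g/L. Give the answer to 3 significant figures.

Species balance on the tank: V dC/dt = Q(C_in − C), so τ = V/Q = 22.378 min.
C(t) = C_in + (C₀ − C_in) e^(−t/τ). Set C = 0.441 and solve for t:
e^(−t/τ) = (C − C_in)/(C₀ − C_in) = (0.441 − 0.658)/(0 − 0.658) = 0.32979
t = −τ ln(…) = 22.378 × 1.1093 = 24.824 min.

24.8 min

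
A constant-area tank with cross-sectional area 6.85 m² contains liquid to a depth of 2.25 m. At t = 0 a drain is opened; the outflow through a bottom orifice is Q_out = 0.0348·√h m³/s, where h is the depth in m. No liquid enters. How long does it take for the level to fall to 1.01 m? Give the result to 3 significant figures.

195 s

With no inflow, A dh/dt = −0.0348 √h.
This is separable: 2 d(√h)/dt = −0.0348/A, so √h = √h₀ − (0.0348/(2A)) t.
t = 2A(√h₀ − √h)/0.0348 = 2·6.85·(√2.25 − √1.01)/0.0348
  = 13.700 × (1.5000 − 1.0050) / 0.0348 = 194.88 s.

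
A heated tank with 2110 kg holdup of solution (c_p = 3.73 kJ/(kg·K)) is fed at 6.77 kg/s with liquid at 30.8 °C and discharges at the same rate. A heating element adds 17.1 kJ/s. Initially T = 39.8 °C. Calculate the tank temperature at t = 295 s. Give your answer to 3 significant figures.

34.7 °C

M c_p dT/dt = ṁ c_p (T_in − T) + Q̇.
τ = M/ṁ = 311.67 s; T_ss = T_in + Q̇/(ṁ c_p) = 30.8 + 17.1/(6.77·3.73) = 31.477 °C.
This is linear first-order; T(t) = T_ss + (T₀ − T_ss) e^(−t/τ).
T(295) = 31.477 + (8.3228)·e^(−295/311.67) = 31.477 + (8.3228)·0.38809 = 34.707 °C.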